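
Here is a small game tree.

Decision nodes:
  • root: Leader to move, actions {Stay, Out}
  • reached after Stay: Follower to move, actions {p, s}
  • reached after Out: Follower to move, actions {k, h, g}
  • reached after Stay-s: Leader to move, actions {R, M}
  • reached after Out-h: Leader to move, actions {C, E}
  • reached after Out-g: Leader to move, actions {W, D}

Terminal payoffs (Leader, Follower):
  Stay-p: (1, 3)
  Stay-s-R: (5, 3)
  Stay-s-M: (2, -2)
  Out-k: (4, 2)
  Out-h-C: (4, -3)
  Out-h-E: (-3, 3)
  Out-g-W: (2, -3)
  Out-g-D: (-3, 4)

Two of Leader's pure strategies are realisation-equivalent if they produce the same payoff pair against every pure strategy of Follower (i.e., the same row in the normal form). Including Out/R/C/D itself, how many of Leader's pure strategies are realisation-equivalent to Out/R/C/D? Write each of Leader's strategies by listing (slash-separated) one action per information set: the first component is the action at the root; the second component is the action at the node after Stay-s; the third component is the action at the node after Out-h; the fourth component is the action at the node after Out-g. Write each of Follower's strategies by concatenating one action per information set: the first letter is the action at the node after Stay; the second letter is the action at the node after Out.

2

Row for Out/R/C/D (columns pk, ph, pg, sk, sh, sg): (4,2) (4,-3) (-3,4) (4,2) (4,-3) (-3,4).
Under Out/R/C/D, Leader's choice at the node after Stay-s can never be reached regardless of what Follower does, so varying those choices leaves every outcome unchanged.
Holding the reachable choices fixed and varying the unreachable one freely already gives 2 equivalent strategies.
No other strategy reproduces this row, so those 2 are the full class: Out/R/C/D, Out/M/C/D.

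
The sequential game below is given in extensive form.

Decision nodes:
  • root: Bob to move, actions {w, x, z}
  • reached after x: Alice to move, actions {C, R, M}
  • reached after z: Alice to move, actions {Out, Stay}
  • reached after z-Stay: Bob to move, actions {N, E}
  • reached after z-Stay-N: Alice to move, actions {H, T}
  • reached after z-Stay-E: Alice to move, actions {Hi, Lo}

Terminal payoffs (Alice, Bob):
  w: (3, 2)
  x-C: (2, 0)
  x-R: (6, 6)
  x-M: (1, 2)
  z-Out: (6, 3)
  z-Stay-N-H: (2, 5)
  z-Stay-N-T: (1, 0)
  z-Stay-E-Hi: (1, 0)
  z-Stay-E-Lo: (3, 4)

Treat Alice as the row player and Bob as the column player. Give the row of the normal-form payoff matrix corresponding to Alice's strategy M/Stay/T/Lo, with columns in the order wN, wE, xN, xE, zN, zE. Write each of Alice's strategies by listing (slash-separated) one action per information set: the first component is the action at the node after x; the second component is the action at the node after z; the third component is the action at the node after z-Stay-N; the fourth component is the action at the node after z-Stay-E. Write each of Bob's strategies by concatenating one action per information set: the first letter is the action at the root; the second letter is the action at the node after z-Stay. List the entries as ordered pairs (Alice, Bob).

(3,2) (3,2) (1,2) (1,2) (1,0) (3,4)

vs wN: Bob plays w → (3, 2)
vs wE: Bob plays w → (3, 2)
vs xN: Bob plays x → Alice plays M at [x] → (1, 2)
vs xE: Bob plays x → Alice plays M at [x] → (1, 2)
vs zN: Bob plays z → Alice plays Stay at [z] → Bob plays N at [z-Stay] → Alice plays T at [z-Stay-N] → (1, 0)
vs zE: Bob plays z → Alice plays Stay at [z] → Bob plays E at [z-Stay] → Alice plays Lo at [z-Stay-E] → (3, 4)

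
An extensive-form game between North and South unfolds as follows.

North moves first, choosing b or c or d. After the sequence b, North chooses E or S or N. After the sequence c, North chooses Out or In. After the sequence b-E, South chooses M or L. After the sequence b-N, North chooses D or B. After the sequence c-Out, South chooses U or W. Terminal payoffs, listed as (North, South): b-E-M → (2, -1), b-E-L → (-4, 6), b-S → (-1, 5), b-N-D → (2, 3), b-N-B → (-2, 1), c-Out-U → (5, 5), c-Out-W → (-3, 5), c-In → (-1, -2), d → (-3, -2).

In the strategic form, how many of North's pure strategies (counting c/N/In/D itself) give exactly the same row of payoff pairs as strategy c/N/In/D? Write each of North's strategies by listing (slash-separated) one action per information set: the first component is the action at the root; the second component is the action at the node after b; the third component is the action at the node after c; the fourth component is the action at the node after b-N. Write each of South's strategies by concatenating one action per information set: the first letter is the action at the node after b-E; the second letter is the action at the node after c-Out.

Row for c/N/In/D (columns MU, MW, LU, LW): (-1,-2) (-1,-2) (-1,-2) (-1,-2).
Under c/N/In/D, North's choice at the node after b and at the node after b-N can never be reached regardless of what South does, so varying those choices leaves every outcome unchanged.
Holding the reachable choices fixed and varying the unreachable ones freely already gives 3 × 2 = 6 equivalent strategies.
No other strategy reproduces this row, so those 6 are the full class: c/E/In/D, c/E/In/B, c/S/In/D, c/S/In/B, c/N/In/D, c/N/In/B.

6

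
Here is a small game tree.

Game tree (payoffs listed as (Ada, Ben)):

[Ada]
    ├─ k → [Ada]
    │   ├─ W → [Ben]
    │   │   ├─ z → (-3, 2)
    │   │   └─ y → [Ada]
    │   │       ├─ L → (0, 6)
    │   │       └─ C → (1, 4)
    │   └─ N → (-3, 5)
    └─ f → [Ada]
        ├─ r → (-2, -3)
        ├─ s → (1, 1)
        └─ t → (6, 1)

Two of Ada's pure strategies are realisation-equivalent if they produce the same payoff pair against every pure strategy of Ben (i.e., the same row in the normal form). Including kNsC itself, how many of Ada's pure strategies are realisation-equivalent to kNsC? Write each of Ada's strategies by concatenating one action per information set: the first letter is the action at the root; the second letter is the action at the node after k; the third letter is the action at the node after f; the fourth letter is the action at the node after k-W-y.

Row for kNsC (columns z, y): (-3,5) (-3,5).
Under kNsC, Ada's choice at the node after f and at the node after k-W-y can never be reached regardless of what Ben does, so varying those choices leaves every outcome unchanged.
Holding the reachable choices fixed and varying the unreachable ones freely already gives 3 × 2 = 6 equivalent strategies.
No other strategy reproduces this row, so those 6 are the full class: kNrL, kNrC, kNsL, kNsC, kNtL, kNtC.

6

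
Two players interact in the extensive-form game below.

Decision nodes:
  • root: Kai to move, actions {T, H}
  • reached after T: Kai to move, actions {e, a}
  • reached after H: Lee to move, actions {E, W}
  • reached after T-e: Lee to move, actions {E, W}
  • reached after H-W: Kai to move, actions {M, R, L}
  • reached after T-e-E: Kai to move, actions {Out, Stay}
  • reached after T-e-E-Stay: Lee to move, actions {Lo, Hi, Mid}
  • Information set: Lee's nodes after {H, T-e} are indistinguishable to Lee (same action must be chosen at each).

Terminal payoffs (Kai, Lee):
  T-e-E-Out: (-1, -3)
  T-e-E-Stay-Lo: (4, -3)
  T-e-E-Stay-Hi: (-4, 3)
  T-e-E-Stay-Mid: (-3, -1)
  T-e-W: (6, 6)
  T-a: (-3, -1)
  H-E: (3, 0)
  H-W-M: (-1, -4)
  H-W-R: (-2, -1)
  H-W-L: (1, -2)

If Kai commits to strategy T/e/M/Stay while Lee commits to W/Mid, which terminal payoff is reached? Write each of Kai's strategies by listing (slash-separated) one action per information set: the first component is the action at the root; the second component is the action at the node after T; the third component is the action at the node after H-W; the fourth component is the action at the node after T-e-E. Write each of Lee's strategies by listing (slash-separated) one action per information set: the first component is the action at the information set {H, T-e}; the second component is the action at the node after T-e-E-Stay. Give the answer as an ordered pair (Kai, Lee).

(6, 6)

Trace the play path from the root:
  Kai plays T
  Kai plays e at [T]
  Lee plays W at [T-e]
→ terminal payoff (6, 6).
(Kai's choice at the node after H-W is never reached on this path, so it doesn't affect the outcome.)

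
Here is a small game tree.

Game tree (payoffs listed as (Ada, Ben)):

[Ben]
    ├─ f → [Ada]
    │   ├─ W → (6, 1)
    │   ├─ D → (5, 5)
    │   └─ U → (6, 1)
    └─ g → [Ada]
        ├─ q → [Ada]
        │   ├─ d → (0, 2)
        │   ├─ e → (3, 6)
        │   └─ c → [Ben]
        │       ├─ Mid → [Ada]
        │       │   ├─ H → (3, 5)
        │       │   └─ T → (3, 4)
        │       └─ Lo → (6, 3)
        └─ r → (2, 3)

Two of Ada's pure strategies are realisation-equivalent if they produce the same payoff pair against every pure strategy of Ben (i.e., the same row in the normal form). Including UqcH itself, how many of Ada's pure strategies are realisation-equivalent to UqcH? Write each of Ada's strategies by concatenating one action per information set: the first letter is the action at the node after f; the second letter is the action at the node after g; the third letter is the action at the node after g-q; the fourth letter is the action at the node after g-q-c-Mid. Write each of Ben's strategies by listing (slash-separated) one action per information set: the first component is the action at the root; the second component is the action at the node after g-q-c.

Row for UqcH (columns f/Mid, f/Lo, g/Mid, g/Lo): (6,1) (6,1) (3,5) (6,3).
Every one of Ada's information sets is on the play path for some reply by Ben when Ada follows UqcH.
Even so, WqcH happens to produce the same payoff in every column — so 2 strategies share this row.

2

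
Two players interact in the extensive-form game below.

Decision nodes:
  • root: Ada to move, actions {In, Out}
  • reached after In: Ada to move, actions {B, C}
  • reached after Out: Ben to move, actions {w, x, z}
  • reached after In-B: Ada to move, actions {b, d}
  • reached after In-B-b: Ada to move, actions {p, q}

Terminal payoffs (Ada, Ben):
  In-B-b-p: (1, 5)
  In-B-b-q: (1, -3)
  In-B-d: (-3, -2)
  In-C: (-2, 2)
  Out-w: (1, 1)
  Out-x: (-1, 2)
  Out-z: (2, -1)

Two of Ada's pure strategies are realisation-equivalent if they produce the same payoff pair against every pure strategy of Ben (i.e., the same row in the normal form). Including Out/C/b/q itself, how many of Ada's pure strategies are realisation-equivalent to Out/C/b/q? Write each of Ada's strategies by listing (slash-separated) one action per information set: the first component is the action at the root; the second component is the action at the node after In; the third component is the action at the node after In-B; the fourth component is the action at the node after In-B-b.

8

Row for Out/C/b/q (columns w, x, z): (1,1) (-1,2) (2,-1).
Under Out/C/b/q, Ada's choice at the node after In and at the node after In-B and at the node after In-B-b can never be reached regardless of what Ben does, so varying those choices leaves every outcome unchanged.
Holding the reachable choices fixed and varying the unreachable ones freely already gives 2 × 2 × 2 = 8 equivalent strategies.
No other strategy reproduces this row, so those 8 are the full class: Out/B/b/p, Out/B/b/q, Out/B/d/p, Out/B/d/q, Out/C/b/p, Out/C/b/q, Out/C/d/p, Out/C/d/q.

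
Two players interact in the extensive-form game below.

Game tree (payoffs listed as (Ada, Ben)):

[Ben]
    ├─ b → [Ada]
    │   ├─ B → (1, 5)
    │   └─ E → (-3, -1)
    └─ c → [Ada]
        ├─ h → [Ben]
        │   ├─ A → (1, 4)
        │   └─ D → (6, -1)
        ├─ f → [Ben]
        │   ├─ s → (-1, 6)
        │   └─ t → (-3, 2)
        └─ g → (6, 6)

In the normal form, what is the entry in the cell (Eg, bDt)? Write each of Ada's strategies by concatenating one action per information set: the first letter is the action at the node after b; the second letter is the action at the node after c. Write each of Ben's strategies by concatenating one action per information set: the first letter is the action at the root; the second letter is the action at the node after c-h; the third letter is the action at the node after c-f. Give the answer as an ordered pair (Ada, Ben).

(-3, -1)

Trace the play path from the root:
  Ben plays b
  Ada plays E at [b]
→ terminal payoff (-3, -1).
(Ada's choice at the node after c is never reached on this path, so it doesn't affect the outcome.)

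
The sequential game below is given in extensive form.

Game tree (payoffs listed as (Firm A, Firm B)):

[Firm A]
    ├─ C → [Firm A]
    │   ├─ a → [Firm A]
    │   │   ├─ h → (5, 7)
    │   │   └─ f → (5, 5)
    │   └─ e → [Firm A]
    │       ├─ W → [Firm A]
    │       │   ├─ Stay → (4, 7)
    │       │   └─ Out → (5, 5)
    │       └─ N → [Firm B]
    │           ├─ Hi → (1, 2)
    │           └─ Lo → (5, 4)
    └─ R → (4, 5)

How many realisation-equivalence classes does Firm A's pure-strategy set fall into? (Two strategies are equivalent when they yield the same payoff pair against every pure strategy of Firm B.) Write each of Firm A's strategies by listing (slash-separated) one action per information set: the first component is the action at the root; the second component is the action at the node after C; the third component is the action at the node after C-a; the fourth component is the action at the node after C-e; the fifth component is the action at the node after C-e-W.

Firm A has 32 pure strategies: C/a/h/W/Stay, C/a/h/W/Out, C/a/h/N/Stay, C/a/h/N/Out, C/a/f/W/Stay, C/a/f/W/Out, C/a/f/N/Stay, C/a/f/N/Out, C/e/h/W/Stay, C/e/h/W/Out, C/e/h/N/Stay, C/e/h/N/Out, C/e/f/W/Stay, C/e/f/W/Out, C/e/f/N/Stay, C/e/f/N/Out, R/a/h/W/Stay, R/a/h/W/Out, R/a/h/N/Stay, R/a/h/N/Out, R/a/f/W/Stay, R/a/f/W/Out, R/a/f/N/Stay, R/a/f/N/Out, R/e/h/W/Stay, R/e/h/W/Out, R/e/h/N/Stay, R/e/h/N/Out, R/e/f/W/Stay, R/e/f/W/Out, R/e/f/N/Stay, R/e/f/N/Out. Columns: Hi, Lo.
{C/a/h/W/Stay, C/a/h/W/Out, C/a/h/N/Stay, C/a/h/N/Out} → row (5,7) (5,7)
{C/a/f/W/Stay, C/a/f/W/Out, C/a/f/N/Stay, C/a/f/N/Out, C/e/h/W/Out, C/e/f/W/Out} → row (5,5) (5,5)
{C/e/h/W/Stay, C/e/f/W/Stay} → row (4,7) (4,7)
{C/e/h/N/Stay, C/e/h/N/Out, C/e/f/N/Stay, C/e/f/N/Out} → row (1,2) (5,4)
{R/a/h/W/Stay, R/a/h/W/Out, R/a/h/N/Stay, R/a/h/N/Out, R/a/f/W/Stay, R/a/f/W/Out, R/a/f/N/Stay, R/a/f/N/Out, R/e/h/W/Stay, R/e/h/W/Out, R/e/h/N/Stay, R/e/h/N/Out, R/e/f/W/Stay, R/e/f/W/Out, R/e/f/N/Stay, R/e/f/N/Out} → row (4,5) (4,5)
That's 5 distinct rows out of 32 strategies.

5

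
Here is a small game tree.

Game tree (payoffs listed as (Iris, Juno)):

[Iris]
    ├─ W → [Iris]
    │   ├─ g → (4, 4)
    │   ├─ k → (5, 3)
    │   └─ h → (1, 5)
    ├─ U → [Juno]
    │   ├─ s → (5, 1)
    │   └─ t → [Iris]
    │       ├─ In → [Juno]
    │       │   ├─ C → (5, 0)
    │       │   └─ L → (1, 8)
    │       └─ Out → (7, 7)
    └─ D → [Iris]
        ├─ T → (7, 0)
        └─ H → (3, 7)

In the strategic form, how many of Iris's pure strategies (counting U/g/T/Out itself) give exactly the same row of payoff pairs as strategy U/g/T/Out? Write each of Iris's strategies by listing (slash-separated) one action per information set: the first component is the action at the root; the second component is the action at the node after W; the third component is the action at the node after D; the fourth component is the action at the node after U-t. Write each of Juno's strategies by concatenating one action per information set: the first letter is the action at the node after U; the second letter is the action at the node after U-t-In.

Row for U/g/T/Out (columns sC, sL, tC, tL): (5,1) (5,1) (7,7) (7,7).
Under U/g/T/Out, Iris's choice at the node after W and at the node after D can never be reached regardless of what Juno does, so varying those choices leaves every outcome unchanged.
Holding the reachable choices fixed and varying the unreachable ones freely already gives 3 × 2 = 6 equivalent strategies.
No other strategy reproduces this row, so those 6 are the full class: U/g/T/Out, U/g/H/Out, U/k/T/Out, U/k/H/Out, U/h/T/Out, U/h/H/Out.

6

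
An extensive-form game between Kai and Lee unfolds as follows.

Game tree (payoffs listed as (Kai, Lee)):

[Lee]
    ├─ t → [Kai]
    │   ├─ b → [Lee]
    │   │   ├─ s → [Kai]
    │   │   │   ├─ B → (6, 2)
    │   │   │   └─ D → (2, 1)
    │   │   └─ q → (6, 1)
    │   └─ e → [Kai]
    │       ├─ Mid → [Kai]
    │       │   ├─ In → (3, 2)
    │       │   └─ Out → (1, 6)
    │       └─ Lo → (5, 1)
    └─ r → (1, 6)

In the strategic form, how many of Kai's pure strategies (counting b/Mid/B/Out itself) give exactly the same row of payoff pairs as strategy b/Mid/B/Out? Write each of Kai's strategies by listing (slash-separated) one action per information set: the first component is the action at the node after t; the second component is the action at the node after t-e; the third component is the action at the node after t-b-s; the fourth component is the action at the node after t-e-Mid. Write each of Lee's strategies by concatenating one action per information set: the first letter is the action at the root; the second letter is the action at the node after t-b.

Row for b/Mid/B/Out (columns ts, tq, rs, rq): (6,2) (6,1) (1,6) (1,6).
Under b/Mid/B/Out, Kai's choice at the node after t-e and at the node after t-e-Mid can never be reached regardless of what Lee does, so varying those choices leaves every outcome unchanged.
Holding the reachable choices fixed and varying the unreachable ones freely already gives 2 × 2 = 4 equivalent strategies.
No other strategy reproduces this row, so those 4 are the full class: b/Mid/B/In, b/Mid/B/Out, b/Lo/B/In, b/Lo/B/Out.

4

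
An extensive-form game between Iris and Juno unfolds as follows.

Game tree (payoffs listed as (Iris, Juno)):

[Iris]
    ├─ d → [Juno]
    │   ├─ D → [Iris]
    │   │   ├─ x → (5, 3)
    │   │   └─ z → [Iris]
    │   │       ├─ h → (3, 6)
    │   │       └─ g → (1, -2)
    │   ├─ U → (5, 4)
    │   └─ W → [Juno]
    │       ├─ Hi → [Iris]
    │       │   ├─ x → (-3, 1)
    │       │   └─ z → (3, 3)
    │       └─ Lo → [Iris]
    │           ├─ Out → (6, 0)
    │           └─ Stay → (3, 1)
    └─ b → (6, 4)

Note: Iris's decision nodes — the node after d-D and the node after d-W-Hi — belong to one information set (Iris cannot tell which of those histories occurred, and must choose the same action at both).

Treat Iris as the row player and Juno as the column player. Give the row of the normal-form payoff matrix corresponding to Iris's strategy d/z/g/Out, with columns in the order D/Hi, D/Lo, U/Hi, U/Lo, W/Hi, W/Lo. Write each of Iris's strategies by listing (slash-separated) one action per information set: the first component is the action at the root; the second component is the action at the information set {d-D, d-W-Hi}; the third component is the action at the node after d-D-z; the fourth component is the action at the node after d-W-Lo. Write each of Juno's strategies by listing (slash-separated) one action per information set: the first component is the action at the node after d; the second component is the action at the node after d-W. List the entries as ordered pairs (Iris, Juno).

(1,-2) (1,-2) (5,4) (5,4) (3,3) (6,0)

vs D/Hi: Iris plays d → Juno plays D at [d] → Iris plays z at [d-D] → Iris plays g at [d-D-z] → (1, -2)
vs D/Lo: Iris plays d → Juno plays D at [d] → Iris plays z at [d-D] → Iris plays g at [d-D-z] → (1, -2)
vs U/Hi: Iris plays d → Juno plays U at [d] → (5, 4)
vs U/Lo: Iris plays d → Juno plays U at [d] → (5, 4)
vs W/Hi: Iris plays d → Juno plays W at [d] → Juno plays Hi at [d-W] → Iris plays z at [d-W-Hi] → (3, 3)
vs W/Lo: Iris plays d → Juno plays W at [d] → Juno plays Lo at [d-W] → Iris plays Out at [d-W-Lo] → (6, 0)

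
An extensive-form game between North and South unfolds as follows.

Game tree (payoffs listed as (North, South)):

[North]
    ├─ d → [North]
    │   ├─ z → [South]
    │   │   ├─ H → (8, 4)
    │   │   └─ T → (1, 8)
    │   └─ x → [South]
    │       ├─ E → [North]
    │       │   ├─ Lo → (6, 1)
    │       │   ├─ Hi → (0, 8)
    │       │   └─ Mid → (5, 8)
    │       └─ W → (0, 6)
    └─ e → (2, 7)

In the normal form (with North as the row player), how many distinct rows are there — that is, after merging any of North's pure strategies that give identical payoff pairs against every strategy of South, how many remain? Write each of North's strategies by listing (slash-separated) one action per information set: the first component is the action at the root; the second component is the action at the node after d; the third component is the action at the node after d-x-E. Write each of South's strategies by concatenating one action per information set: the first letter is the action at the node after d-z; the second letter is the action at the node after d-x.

North has 12 pure strategies: d/z/Lo, d/z/Hi, d/z/Mid, d/x/Lo, d/x/Hi, d/x/Mid, e/z/Lo, e/z/Hi, e/z/Mid, e/x/Lo, e/x/Hi, e/x/Mid. Columns: HE, HW, TE, TW.
{d/z/Lo, d/z/Hi, d/z/Mid} → row (8,4) (8,4) (1,8) (1,8)
{d/x/Lo} → row (6,1) (0,6) (6,1) (0,6)
{d/x/Hi} → row (0,8) (0,6) (0,8) (0,6)
{d/x/Mid} → row (5,8) (0,6) (5,8) (0,6)
{e/z/Lo, e/z/Hi, e/z/Mid, e/x/Lo, e/x/Hi, e/x/Mid} → row (2,7) (2,7) (2,7) (2,7)
That's 5 distinct rows out of 12 strategies.

5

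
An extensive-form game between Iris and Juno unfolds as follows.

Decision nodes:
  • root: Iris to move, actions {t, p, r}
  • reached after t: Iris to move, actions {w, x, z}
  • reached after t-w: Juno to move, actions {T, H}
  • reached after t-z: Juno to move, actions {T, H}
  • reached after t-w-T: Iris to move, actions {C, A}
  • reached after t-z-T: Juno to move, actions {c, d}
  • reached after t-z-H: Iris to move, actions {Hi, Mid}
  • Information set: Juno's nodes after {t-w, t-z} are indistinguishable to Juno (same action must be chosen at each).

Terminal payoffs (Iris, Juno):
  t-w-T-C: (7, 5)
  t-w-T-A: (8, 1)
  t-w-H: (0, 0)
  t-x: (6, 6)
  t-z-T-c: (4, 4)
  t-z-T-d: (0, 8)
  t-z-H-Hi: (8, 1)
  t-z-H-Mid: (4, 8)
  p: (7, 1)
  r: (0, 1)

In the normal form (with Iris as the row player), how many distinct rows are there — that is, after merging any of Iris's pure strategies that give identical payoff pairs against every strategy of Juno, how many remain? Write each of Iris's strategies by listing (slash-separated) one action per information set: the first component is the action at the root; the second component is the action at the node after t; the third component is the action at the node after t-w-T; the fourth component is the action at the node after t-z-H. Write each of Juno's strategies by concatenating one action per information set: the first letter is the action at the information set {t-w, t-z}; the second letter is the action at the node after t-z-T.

Iris has 36 pure strategies: t/w/C/Hi, t/w/C/Mid, t/w/A/Hi, t/w/A/Mid, t/x/C/Hi, t/x/C/Mid, t/x/A/Hi, t/x/A/Mid, t/z/C/Hi, t/z/C/Mid, t/z/A/Hi, t/z/A/Mid, p/w/C/Hi, p/w/C/Mid, p/w/A/Hi, p/w/A/Mid, p/x/C/Hi, p/x/C/Mid, p/x/A/Hi, p/x/A/Mid, p/z/C/Hi, p/z/C/Mid, p/z/A/Hi, p/z/A/Mid, r/w/C/Hi, r/w/C/Mid, r/w/A/Hi, r/w/A/Mid, r/x/C/Hi, r/x/C/Mid, r/x/A/Hi, r/x/A/Mid, r/z/C/Hi, r/z/C/Mid, r/z/A/Hi, r/z/A/Mid. Columns: Tc, Td, Hc, Hd.
{t/w/C/Hi, t/w/C/Mid} → row (7,5) (7,5) (0,0) (0,0)
{t/w/A/Hi, t/w/A/Mid} → row (8,1) (8,1) (0,0) (0,0)
{t/x/C/Hi, t/x/C/Mid, t/x/A/Hi, t/x/A/Mid} → row (6,6) (6,6) (6,6) (6,6)
{t/z/C/Hi, t/z/A/Hi} → row (4,4) (0,8) (8,1) (8,1)
{t/z/C/Mid, t/z/A/Mid} → row (4,4) (0,8) (4,8) (4,8)
{p/w/C/Hi, p/w/C/Mid, p/w/A/Hi, p/w/A/Mid, p/x/C/Hi, p/x/C/Mid, p/x/A/Hi, p/x/A/Mid, p/z/C/Hi, p/z/C/Mid, p/z/A/Hi, p/z/A/Mid} → row (7,1) (7,1) (7,1) (7,1)
{r/w/C/Hi, r/w/C/Mid, r/w/A/Hi, r/w/A/Mid, r/x/C/Hi, r/x/C/Mid, r/x/A/Hi, r/x/A/Mid, r/z/C/Hi, r/z/C/Mid, r/z/A/Hi, r/z/A/Mid} → row (0,1) (0,1) (0,1) (0,1)
That's 7 distinct rows out of 36 strategies.

7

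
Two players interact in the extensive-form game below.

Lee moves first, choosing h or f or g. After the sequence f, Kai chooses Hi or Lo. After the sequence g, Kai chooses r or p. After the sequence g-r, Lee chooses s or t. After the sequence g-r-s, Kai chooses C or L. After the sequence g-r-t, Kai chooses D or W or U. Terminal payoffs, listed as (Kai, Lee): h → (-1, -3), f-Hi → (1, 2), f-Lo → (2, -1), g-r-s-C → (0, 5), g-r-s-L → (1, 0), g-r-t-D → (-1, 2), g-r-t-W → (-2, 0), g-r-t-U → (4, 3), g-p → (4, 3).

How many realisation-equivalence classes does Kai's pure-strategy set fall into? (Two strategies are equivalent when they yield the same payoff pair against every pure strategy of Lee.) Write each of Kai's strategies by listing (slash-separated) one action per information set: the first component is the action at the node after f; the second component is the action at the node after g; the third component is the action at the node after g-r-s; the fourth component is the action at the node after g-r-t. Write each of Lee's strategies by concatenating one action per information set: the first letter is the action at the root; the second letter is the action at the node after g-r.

14

Kai has 24 pure strategies: Hi/r/C/D, Hi/r/C/W, Hi/r/C/U, Hi/r/L/D, Hi/r/L/W, Hi/r/L/U, Hi/p/C/D, Hi/p/C/W, Hi/p/C/U, Hi/p/L/D, Hi/p/L/W, Hi/p/L/U, Lo/r/C/D, Lo/r/C/W, Lo/r/C/U, Lo/r/L/D, Lo/r/L/W, Lo/r/L/U, Lo/p/C/D, Lo/p/C/W, Lo/p/C/U, Lo/p/L/D, Lo/p/L/W, Lo/p/L/U. Columns: hs, ht, fs, ft, gs, gt.
{Hi/r/C/D} → row (-1,-3) (-1,-3) (1,2) (1,2) (0,5) (-1,2)
{Hi/r/C/W} → row (-1,-3) (-1,-3) (1,2) (1,2) (0,5) (-2,0)
{Hi/r/C/U} → row (-1,-3) (-1,-3) (1,2) (1,2) (0,5) (4,3)
{Hi/r/L/D} → row (-1,-3) (-1,-3) (1,2) (1,2) (1,0) (-1,2)
{Hi/r/L/W} → row (-1,-3) (-1,-3) (1,2) (1,2) (1,0) (-2,0)
{Hi/r/L/U} → row (-1,-3) (-1,-3) (1,2) (1,2) (1,0) (4,3)
{Hi/p/C/D, Hi/p/C/W, Hi/p/C/U, Hi/p/L/D, Hi/p/L/W, Hi/p/L/U} → row (-1,-3) (-1,-3) (1,2) (1,2) (4,3) (4,3)
{Lo/r/C/D} → row (-1,-3) (-1,-3) (2,-1) (2,-1) (0,5) (-1,2)
{Lo/r/C/W} → row (-1,-3) (-1,-3) (2,-1) (2,-1) (0,5) (-2,0)
{Lo/r/C/U} → row (-1,-3) (-1,-3) (2,-1) (2,-1) (0,5) (4,3)
{Lo/r/L/D} → row (-1,-3) (-1,-3) (2,-1) (2,-1) (1,0) (-1,2)
{Lo/r/L/W} → row (-1,-3) (-1,-3) (2,-1) (2,-1) (1,0) (-2,0)
{Lo/r/L/U} → row (-1,-3) (-1,-3) (2,-1) (2,-1) (1,0) (4,3)
{Lo/p/C/D, Lo/p/C/W, Lo/p/C/U, Lo/p/L/D, Lo/p/L/W, Lo/p/L/U} → row (-1,-3) (-1,-3) (2,-1) (2,-1) (4,3) (4,3)
That's 14 distinct rows out of 24 strategies.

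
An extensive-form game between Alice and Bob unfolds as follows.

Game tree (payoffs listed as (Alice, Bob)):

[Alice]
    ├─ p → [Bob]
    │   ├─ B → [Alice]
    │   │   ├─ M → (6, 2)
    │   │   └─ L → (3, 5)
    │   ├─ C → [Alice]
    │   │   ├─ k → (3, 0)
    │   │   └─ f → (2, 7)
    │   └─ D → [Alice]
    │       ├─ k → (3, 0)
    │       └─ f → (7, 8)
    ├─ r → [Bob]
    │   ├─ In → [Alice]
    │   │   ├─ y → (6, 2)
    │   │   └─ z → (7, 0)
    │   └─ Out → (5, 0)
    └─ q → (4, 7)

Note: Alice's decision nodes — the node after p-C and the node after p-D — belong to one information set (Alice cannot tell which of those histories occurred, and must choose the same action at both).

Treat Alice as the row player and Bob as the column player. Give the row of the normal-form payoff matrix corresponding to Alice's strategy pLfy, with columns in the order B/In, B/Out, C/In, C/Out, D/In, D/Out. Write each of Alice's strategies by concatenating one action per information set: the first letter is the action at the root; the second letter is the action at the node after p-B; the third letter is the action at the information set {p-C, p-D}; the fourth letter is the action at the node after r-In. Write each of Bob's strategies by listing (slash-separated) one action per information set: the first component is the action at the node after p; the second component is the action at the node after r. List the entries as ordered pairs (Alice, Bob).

vs B/In: Alice plays p → Bob plays B at [p] → Alice plays L at [p-B] → (3, 5)
vs B/Out: Alice plays p → Bob plays B at [p] → Alice plays L at [p-B] → (3, 5)
vs C/In: Alice plays p → Bob plays C at [p] → Alice plays f at [p-C] → (2, 7)
vs C/Out: Alice plays p → Bob plays C at [p] → Alice plays f at [p-C] → (2, 7)
vs D/In: Alice plays p → Bob plays D at [p] → Alice plays f at [p-D] → (7, 8)
vs D/Out: Alice plays p → Bob plays D at [p] → Alice plays f at [p-D] → (7, 8)

(3,5) (3,5) (2,7) (2,7) (7,8) (7,8)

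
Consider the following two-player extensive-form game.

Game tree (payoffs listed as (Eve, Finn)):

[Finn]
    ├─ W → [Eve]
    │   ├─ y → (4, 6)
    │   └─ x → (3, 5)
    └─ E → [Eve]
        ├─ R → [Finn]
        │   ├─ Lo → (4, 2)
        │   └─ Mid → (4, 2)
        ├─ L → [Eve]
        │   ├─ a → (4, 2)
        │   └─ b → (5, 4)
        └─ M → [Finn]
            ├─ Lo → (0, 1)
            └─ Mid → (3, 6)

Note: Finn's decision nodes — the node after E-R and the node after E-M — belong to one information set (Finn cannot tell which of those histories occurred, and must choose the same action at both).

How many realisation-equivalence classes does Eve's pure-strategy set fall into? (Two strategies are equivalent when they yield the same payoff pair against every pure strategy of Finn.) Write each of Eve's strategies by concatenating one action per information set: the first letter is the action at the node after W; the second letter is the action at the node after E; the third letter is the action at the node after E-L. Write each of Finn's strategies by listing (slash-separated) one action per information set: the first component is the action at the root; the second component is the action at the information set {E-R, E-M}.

6

Eve has 12 pure strategies: yRa, yRb, yLa, yLb, yMa, yMb, xRa, xRb, xLa, xLb, xMa, xMb. Columns: W/Lo, W/Mid, E/Lo, E/Mid.
{yRa, yRb, yLa} → row (4,6) (4,6) (4,2) (4,2)
{yLb} → row (4,6) (4,6) (5,4) (5,4)
{yMa, yMb} → row (4,6) (4,6) (0,1) (3,6)
{xRa, xRb, xLa} → row (3,5) (3,5) (4,2) (4,2)
{xLb} → row (3,5) (3,5) (5,4) (5,4)
{xMa, xMb} → row (3,5) (3,5) (0,1) (3,6)
That's 6 distinct rows out of 12 strategies.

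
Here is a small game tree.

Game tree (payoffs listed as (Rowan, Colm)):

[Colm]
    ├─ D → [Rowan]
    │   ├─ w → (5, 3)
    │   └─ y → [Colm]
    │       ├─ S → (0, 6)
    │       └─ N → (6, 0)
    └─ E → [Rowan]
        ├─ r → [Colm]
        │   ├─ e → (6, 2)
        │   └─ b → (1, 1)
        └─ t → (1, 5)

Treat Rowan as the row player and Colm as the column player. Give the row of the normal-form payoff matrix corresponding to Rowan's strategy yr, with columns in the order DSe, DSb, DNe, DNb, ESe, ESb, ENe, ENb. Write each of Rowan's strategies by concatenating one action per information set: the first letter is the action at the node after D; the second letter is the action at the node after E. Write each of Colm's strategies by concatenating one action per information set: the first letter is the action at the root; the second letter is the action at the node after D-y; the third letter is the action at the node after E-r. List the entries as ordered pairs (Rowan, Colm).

vs DSe: Colm plays D → Rowan plays y at [D] → Colm plays S at [D-y] → (0, 6)
vs DSb: Colm plays D → Rowan plays y at [D] → Colm plays S at [D-y] → (0, 6)
vs DNe: Colm plays D → Rowan plays y at [D] → Colm plays N at [D-y] → (6, 0)
vs DNb: Colm plays D → Rowan plays y at [D] → Colm plays N at [D-y] → (6, 0)
vs ESe: Colm plays E → Rowan plays r at [E] → Colm plays e at [E-r] → (6, 2)
vs ESb: Colm plays E → Rowan plays r at [E] → Colm plays b at [E-r] → (1, 1)
vs ENe: Colm plays E → Rowan plays r at [E] → Colm plays e at [E-r] → (6, 2)
vs ENb: Colm plays E → Rowan plays r at [E] → Colm plays b at [E-r] → (1, 1)

(0,6) (0,6) (6,0) (6,0) (6,2) (1,1) (6,2) (1,1)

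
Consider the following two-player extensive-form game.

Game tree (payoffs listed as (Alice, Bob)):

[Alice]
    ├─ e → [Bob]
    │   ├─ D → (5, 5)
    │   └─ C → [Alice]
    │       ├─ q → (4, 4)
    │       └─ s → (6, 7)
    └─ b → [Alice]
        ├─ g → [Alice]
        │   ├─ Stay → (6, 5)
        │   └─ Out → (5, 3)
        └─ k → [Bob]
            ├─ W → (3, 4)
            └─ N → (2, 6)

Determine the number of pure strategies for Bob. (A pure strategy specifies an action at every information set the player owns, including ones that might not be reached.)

Bob owns the node after e with actions {D, C} — two choices.
Bob owns the node after b-k with actions {W, N} — two choices.
A pure strategy fixes one action at each information set independently, so the count is the product 2 × 2 = 4.

4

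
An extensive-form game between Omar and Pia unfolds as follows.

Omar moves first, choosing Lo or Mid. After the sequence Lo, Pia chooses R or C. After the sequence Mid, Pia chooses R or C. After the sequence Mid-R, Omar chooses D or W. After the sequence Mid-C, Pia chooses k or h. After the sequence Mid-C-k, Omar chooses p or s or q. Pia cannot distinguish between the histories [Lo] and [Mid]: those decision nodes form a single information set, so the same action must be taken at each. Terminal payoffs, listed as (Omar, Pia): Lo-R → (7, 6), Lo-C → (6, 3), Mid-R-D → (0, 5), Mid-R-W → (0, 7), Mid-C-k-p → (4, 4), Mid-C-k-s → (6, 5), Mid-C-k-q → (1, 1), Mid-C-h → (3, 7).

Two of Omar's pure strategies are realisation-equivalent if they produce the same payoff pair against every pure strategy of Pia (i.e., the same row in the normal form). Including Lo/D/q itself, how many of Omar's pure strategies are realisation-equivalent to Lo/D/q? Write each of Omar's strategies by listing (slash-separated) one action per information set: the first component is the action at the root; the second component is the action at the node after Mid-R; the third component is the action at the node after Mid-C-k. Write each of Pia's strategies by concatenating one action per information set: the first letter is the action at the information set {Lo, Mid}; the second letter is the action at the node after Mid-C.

6

Row for Lo/D/q (columns Rk, Rh, Ck, Ch): (7,6) (7,6) (6,3) (6,3).
Under Lo/D/q, Omar's choice at the node after Mid-R and at the node after Mid-C-k can never be reached regardless of what Pia does, so varying those choices leaves every outcome unchanged.
Holding the reachable choices fixed and varying the unreachable ones freely already gives 2 × 3 = 6 equivalent strategies.
No other strategy reproduces this row, so those 6 are the full class: Lo/D/p, Lo/D/s, Lo/D/q, Lo/W/p, Lo/W/s, Lo/W/q.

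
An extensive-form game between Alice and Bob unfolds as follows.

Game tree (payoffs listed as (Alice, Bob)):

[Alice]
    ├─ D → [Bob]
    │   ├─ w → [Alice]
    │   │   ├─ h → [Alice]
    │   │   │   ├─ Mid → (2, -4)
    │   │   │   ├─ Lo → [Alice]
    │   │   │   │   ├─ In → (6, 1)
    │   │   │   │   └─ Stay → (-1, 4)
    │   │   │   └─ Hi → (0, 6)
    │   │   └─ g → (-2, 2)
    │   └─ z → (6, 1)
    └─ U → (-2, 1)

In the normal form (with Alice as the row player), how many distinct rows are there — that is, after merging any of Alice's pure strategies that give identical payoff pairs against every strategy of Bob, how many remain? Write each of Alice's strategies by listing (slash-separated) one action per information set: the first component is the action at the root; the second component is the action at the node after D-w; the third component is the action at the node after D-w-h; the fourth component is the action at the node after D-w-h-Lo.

6

Alice has 24 pure strategies: D/h/Mid/In, D/h/Mid/Stay, D/h/Lo/In, D/h/Lo/Stay, D/h/Hi/In, D/h/Hi/Stay, D/g/Mid/In, D/g/Mid/Stay, D/g/Lo/In, D/g/Lo/Stay, D/g/Hi/In, D/g/Hi/Stay, U/h/Mid/In, U/h/Mid/Stay, U/h/Lo/In, U/h/Lo/Stay, U/h/Hi/In, U/h/Hi/Stay, U/g/Mid/In, U/g/Mid/Stay, U/g/Lo/In, U/g/Lo/Stay, U/g/Hi/In, U/g/Hi/Stay. Columns: w, z.
{D/h/Mid/In, D/h/Mid/Stay} → row (2,-4) (6,1)
{D/h/Lo/In} → row (6,1) (6,1)
{D/h/Lo/Stay} → row (-1,4) (6,1)
{D/h/Hi/In, D/h/Hi/Stay} → row (0,6) (6,1)
{D/g/Mid/In, D/g/Mid/Stay, D/g/Lo/In, D/g/Lo/Stay, D/g/Hi/In, D/g/Hi/Stay} → row (-2,2) (6,1)
{U/h/Mid/In, U/h/Mid/Stay, U/h/Lo/In, U/h/Lo/Stay, U/h/Hi/In, U/h/Hi/Stay, U/g/Mid/In, U/g/Mid/Stay, U/g/Lo/In, U/g/Lo/Stay, U/g/Hi/In, U/g/Hi/Stay} → row (-2,1) (-2,1)
That's 6 distinct rows out of 24 strategies.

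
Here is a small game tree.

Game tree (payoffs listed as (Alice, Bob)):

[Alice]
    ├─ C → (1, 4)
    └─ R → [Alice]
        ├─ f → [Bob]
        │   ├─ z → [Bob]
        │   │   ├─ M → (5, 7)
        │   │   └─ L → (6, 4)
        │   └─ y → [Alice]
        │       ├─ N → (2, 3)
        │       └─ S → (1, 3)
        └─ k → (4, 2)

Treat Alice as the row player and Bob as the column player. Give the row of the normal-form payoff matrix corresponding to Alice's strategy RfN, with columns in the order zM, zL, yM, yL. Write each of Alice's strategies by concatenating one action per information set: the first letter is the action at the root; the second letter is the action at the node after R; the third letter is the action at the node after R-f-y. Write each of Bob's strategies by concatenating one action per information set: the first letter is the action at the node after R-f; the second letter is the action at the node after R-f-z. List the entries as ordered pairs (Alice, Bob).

vs zM: Alice plays R → Alice plays f at [R] → Bob plays z at [R-f] → Bob plays M at [R-f-z] → (5, 7)
vs zL: Alice plays R → Alice plays f at [R] → Bob plays z at [R-f] → Bob plays L at [R-f-z] → (6, 4)
vs yM: Alice plays R → Alice plays f at [R] → Bob plays y at [R-f] → Alice plays N at [R-f-y] → (2, 3)
vs yL: Alice plays R → Alice plays f at [R] → Bob plays y at [R-f] → Alice plays N at [R-f-y] → (2, 3)

(5,7) (6,4) (2,3) (2,3)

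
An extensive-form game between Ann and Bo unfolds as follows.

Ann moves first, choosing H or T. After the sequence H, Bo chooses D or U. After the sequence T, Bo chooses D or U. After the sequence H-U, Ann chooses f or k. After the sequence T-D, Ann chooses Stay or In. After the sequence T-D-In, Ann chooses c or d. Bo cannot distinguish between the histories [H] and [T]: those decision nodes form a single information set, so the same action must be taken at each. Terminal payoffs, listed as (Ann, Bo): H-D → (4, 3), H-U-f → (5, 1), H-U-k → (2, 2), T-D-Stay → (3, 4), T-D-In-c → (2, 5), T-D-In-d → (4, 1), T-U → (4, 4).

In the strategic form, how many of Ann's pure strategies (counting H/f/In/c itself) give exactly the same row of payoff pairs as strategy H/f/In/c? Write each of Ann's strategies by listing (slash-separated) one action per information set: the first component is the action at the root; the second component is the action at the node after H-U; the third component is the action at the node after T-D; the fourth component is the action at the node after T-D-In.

4

Row for H/f/In/c (columns D, U): (4,3) (5,1).
Under H/f/In/c, Ann's choice at the node after T-D and at the node after T-D-In can never be reached regardless of what Bo does, so varying those choices leaves every outcome unchanged.
Holding the reachable choices fixed and varying the unreachable ones freely already gives 2 × 2 = 4 equivalent strategies.
No other strategy reproduces this row, so those 4 are the full class: H/f/Stay/c, H/f/Stay/d, H/f/In/c, H/f/In/d.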